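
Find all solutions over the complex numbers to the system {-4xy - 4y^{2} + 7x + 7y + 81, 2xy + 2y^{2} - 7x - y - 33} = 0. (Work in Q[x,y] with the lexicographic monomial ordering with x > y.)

Compute a lex Gröbner basis by Buchberger's algorithm.
f_1 = -4xy + 7x - 4y^{2} + 7y + 81, LT = xy.
f_2 = 2xy - 7x + 2y^{2} - y - 33, LT = xy.

S(f_1,f_2): lcm = xy. S = \tfrac{7}{4}x - \tfrac{5}{4}y - \tfrac{15}{4}.
  reduce S modulo (f_1, f_2):
  remainder \tfrac{7}{4}x - \tfrac{5}{4}y - \tfrac{15}{4} ≠ 0; add h_3 = \tfrac{7}{4}x - \tfrac{5}{4}y - \tfrac{15}{4} to the basis.

S(f_1,h_3): lcm = xy. S = -\tfrac{7}{4}x + \tfrac{12}{7}y^{2} + \tfrac{11}{28}y - \tfrac{81}{4}.
  reduce S modulo (f_1, f_2, h_3):
  remainder \tfrac{12}{7}y^{2} - \tfrac{6}{7}y - 24 ≠ 0; add h_4 = \tfrac{12}{7}y^{2} - \tfrac{6}{7}y - 24 to the basis.

The other S-polynomials (S(f_2,h_3), S(f_1,h_4), S(f_2,h_4), S(h_3,h_4)) all reduce to 0 modulo the current basis, so we have a Gröbner basis.
Inter-reduce: drop elements whose leading term is divisible by another's, tail-reduce, and make monic.
Reduced Gröbner basis: {x - \tfrac{5}{7}y - \tfrac{15}{7}, y^{2} - \tfrac{1}{2}y - 14}.

The lex basis is triangular: the last element involves only y. Solving y^{2} - \tfrac{1}{2}y - 14 = 0 gives y ∈ {-7/2, 4}; substituting each value into the earlier elements determines the remaining variables.
  y = -7/2: the earlier basis element becomes x + \tfrac{5}{14} = 0, giving x = -5/14 — point (-5/14, -7/2).
  y = 4: the earlier basis element becomes x - 5 = 0, giving x = 5 — point (5, 4).

{(-5/14, -7/2), (5, 4)}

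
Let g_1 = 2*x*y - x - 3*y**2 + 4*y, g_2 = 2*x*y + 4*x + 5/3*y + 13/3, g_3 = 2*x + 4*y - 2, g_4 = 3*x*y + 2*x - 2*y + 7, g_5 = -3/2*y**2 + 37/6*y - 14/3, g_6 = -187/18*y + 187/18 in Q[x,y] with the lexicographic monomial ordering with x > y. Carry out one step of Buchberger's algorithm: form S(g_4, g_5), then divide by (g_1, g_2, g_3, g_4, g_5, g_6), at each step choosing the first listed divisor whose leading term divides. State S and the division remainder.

S(g_4, g_5) = 43/9*x*y - 28/9*x - 2/3*y**2 + 7/3*y; remainder on division = 0.

lcm(LM(g_4), LM(g_5)) = x*y**2.
S = (lcm/LT(g_4))·g_4 − (lcm/LT(g_5))·g_5 = 43/9*x*y - 28/9*x - 2/3*y**2 + 7/3*y.
Reduce S modulo (g_1, g_2, g_3, g_4, g_5, g_6) in that order:
  leading term x*y: subtract (43/18)·g_1 from 43/9*x*y - 28/9*x - 2/3*y**2 + 7/3*y → -13/18*x + 13/2*y**2 - 65/9*y
  leading term x: subtract (-13/36)·g_3 from -13/18*x + 13/2*y**2 - 65/9*y → 13/2*y**2 - 52/9*y - 13/18
  leading term y**2: subtract (-13/3)·g_5 from 13/2*y**2 - 52/9*y - 13/18 → 377/18*y - 377/18
  leading term y: subtract (-377/187)·g_6 from 377/18*y - 377/18 → 0
The remainder is 0, so this S-polynomial contributes no new basis element.
An S-polynomial is built so that the two leading terms cancel; whether anything survives reduction is exactly the Gröbner-basis criterion.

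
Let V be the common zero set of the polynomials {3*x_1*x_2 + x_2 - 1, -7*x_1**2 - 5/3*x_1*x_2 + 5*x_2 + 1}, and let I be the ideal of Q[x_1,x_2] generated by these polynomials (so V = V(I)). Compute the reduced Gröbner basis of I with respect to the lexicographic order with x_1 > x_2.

f_1 = 3*x_1*x_2 + x_2 - 1, LT = x_1*x_2.
f_2 = -7*x_1**2 - 5/3*x_1*x_2 + 5*x_2 + 1, LT = x_1**2.

S(f_1,f_2): lcm = x_1**2*x_2. S = -5/21*x_1*x_2**2 + 1/3*x_1*x_2 - 1/3*x_1 + 5/7*x_2**2 + 1/7*x_2.
  leading term x_1*x_2**2: subtract (-5/63*x_2)·f_1 from -5/21*x_1*x_2**2 + 1/3*x_1*x_2 - 1/3*x_1 + 5/7*x_2**2 + 1/7*x_2 → 1/3*x_1*x_2 - 1/3*x_1 + 50/63*x_2**2 + 4/63*x_2
  leading term x_1*x_2: subtract (1/9)·f_1 from 1/3*x_1*x_2 - 1/3*x_1 + 50/63*x_2**2 + 4/63*x_2 → -1/3*x_1 + 50/63*x_2**2 - 1/21*x_2 + 1/9
  leading term x_1: no divisor's leading term divides it; move -1/3*x_1 to the remainder.
  leading term x_2**2: no divisor's leading term divides it; move 50/63*x_2**2 to the remainder.
  leading term x_2: no divisor's leading term divides it; move -1/21*x_2 to the remainder.
  leading term 1: no divisor's leading term divides it; move 1/9 to the remainder.
  remainder -1/3*x_1 + 50/63*x_2**2 - 1/21*x_2 + 1/9 ≠ 0; add g_3 = -1/3*x_1 + 50/63*x_2**2 - 1/21*x_2 + 1/9 to the basis.

S(f_1,g_3): lcm = x_1*x_2. S = 50/21*x_2**3 - 1/7*x_2**2 + 2/3*x_2 - 1/3.
  leading term x_2**3: no divisor's leading term divides it; move 50/21*x_2**3 to the remainder.
  leading term x_2**2: no divisor's leading term divides it; move -1/7*x_2**2 to the remainder.
  leading term x_2: no divisor's leading term divides it; move 2/3*x_2 to the remainder.
  leading term 1: no divisor's leading term divides it; move -1/3 to the remainder.
  remainder 50/21*x_2**3 - 1/7*x_2**2 + 2/3*x_2 - 1/3 ≠ 0; add g_4 = 50/21*x_2**3 - 1/7*x_2**2 + 2/3*x_2 - 1/3 to the basis.

S(f_2,g_3): lcm = x_1**2. S = 50/21*x_1*x_2**2 + 2/21*x_1*x_2 + 1/3*x_1 - 5/7*x_2 - 1/7.
  leading term x_1*x_2**2: subtract (50/63*x_2)·f_1 from 50/21*x_1*x_2**2 + 2/21*x_1*x_2 + 1/3*x_1 - 5/7*x_2 - 1/7 → 2/21*x_1*x_2 + 1/3*x_1 - 50/63*x_2**2 + 5/63*x_2 - 1/7
  leading term x_1*x_2: subtract (2/63)·f_1 from 2/21*x_1*x_2 + 1/3*x_1 - 50/63*x_2**2 + 5/63*x_2 - 1/7 → 1/3*x_1 - 50/63*x_2**2 + 1/21*x_2 - 1/9
  leading term x_1: subtract (-1)·g_3 from 1/3*x_1 - 50/63*x_2**2 + 1/21*x_2 - 1/9 → 0
  remainder 0.

S(f_1,g_4): lcm = x_1*x_2**3. S = 3/50*x_1*x_2**2 - 7/25*x_1*x_2 + 7/50*x_1 + 1/3*x_2**3 - 1/3*x_2**2.
  leading term x_1*x_2**2: subtract (1/50*x_2)·f_1 from 3/50*x_1*x_2**2 - 7/25*x_1*x_2 + 7/50*x_1 + 1/3*x_2**3 - 1/3*x_2**2 → -7/25*x_1*x_2 + 7/50*x_1 + 1/3*x_2**3 - 53/150*x_2**2 + 1/50*x_2
  leading term x_1*x_2: subtract (-7/75)·f_1 from -7/25*x_1*x_2 + 7/50*x_1 + 1/3*x_2**3 - 53/150*x_2**2 + 1/50*x_2 → 7/50*x_1 + 1/3*x_2**3 - 53/150*x_2**2 + 17/150*x_2 - 7/75
  leading term x_1: subtract (-21/50)·g_3 from 7/50*x_1 + 1/3*x_2**3 - 53/150*x_2**2 + 17/150*x_2 - 7/75 → 1/3*x_2**3 - 1/50*x_2**2 + 7/75*x_2 - 7/150
  leading term x_2**3: subtract (7/50)·g_4 from 1/3*x_2**3 - 1/50*x_2**2 + 7/75*x_2 - 7/150 → 0
  remainder 0.

S(f_2,g_4): leading monomials are coprime, so the S-polynomial reduces to 0 (Buchberger's first criterion).
S(g_3,g_4): leading monomials are coprime, so the S-polynomial reduces to 0 (Buchberger's first criterion).
Every S-polynomial of the final basis reduces to 0, so we have a Gröbner basis.
Inter-reduce: drop elements whose leading term is divisible by another's, tail-reduce, and make monic.

G = {x_1 - 50/21*x_2**2 + 1/7*x_2 - 1/3, x_2**3 - 3/50*x_2**2 + 7/25*x_2 - 7/50}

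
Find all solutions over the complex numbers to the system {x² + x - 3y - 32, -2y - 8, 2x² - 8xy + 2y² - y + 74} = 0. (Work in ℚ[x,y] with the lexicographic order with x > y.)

Compute a lex Gröbner basis by Buchberger's algorithm.
f_1 = x² + x - 3y - 32, LT = x².
f_2 = -2y - 8, LT = y.
f_3 = 2x² - 8xy + 2y² - y + 74, LT = x².

S(f_1,f_3): lcm = x². S = 4xy + x - y² - 5/2y - 69.
  leading term xy: subtract (-2x)·f_2 from 4xy + x - y² - 5/2y - 69 → -15x - y² - 5/2y - 69
  leading term x: no divisor's leading term divides it; move -15x to the remainder.
  leading term y²: subtract (½y)·f_2 from -y² - 5/2y - 69 → 3/2y - 69
  leading term y: subtract (-¾)·f_2 from 3/2y - 69 → -75
  leading term 1: no divisor's leading term divides it; move -75 to the remainder.
  remainder -15x - 75 ≠ 0; add h_4 = -15x - 75 to the basis.

The other S-polynomials (S(f_1,f_2), S(f_2,f_3), S(f_1,h_4), S(f_2,h_4), S(f_3,h_4)) all reduce to 0 modulo the current basis, so we have a Gröbner basis.
Inter-reduce: drop elements whose leading term is divisible by another's, tail-reduce, and make monic.
Reduced Gröbner basis: {x + 5, y + 4}.

From the last basis element, y + 4 = 0, so y takes values in {-4}. Each choice, substituted upward through the basis, yields the corresponding point(s) of the solution set.
  y = -4: the earlier basis element becomes x + 5 = 0, giving x = -5 — point (-5, -4).
Substituting each solution back into the original system confirms all equations vanish.

{(-5, -4)}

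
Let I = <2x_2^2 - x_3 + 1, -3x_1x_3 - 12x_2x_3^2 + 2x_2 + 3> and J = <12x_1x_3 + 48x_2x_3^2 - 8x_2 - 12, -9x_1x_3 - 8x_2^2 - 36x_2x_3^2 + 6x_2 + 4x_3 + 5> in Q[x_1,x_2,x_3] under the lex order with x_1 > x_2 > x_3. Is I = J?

Two ideals are equal iff their reduced Gröbner bases coincide (the reduced basis is unique for a fixed ordering).
Buchberger on the first generating set:
f_1 = 2x_2^2 - x_3 + 1, LT = x_2^2.
f_2 = -3x_1x_3 - 12x_2x_3^2 + 2x_2 + 3, LT = x_1x_3.

S(f_1,f_2): leading monomials are coprime, so the S-polynomial reduces to 0 (Buchberger's first criterion).
Every S-polynomial of the final basis reduces to 0, so we have a Gröbner basis.
Inter-reduce: drop elements whose leading term is divisible by another's, tail-reduce, and make monic.
Reduced Gröbner basis: {x_1x_3 + 4x_2x_3^2 - 2/3x_2 - 1, x_2^2 - 1/2x_3 + 1/2}.

Buchberger on the second generating set:
h_1 = 12x_1x_3 + 48x_2x_3^2 - 8x_2 - 12, LT = x_1x_3.
h_2 = -9x_1x_3 - 8x_2^2 - 36x_2x_3^2 + 6x_2 + 4x_3 + 5, LT = x_1x_3.

S(h_1,h_2): lcm = x_1x_3. S = -8/9x_2^2 + 4/9x_3 - 4/9.
  leading term x_2^2: no divisor's leading term divides it; move -8/9x_2^2 to the remainder.
  leading term x_3: no divisor's leading term divides it; move 4/9x_3 to the remainder.
  leading term 1: no divisor's leading term divides it; move -4/9 to the remainder.
  remainder -8/9x_2^2 + 4/9x_3 - 4/9 ≠ 0; add k_3 = -8/9x_2^2 + 4/9x_3 - 4/9 to the basis.

S(h_1,k_3): leading monomials are coprime, so the S-polynomial reduces to 0 (Buchberger's first criterion).
S(h_2,k_3): leading monomials are coprime, so the S-polynomial reduces to 0 (Buchberger's first criterion).
Every S-polynomial of the final basis reduces to 0, so we have a Gröbner basis.
Inter-reduce: drop elements whose leading term is divisible by another's, tail-reduce, and make monic.
Reduced Gröbner basis: {x_1x_3 + 4x_2x_3^2 - 2/3x_2 - 1, x_2^2 - 1/2x_3 + 1/2}.

The two bases agree; hence the ideals are identical.
The choice of monomial ordering does not affect the verdict — as long as both bases are computed under the same ordering, their equality decides ideal equality.

Yes, the ideals are equal.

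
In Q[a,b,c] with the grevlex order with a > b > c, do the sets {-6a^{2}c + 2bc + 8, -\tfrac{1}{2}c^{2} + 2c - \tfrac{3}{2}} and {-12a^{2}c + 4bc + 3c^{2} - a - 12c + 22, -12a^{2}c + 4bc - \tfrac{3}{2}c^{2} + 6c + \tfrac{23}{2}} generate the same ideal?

No, the ideals differ.

Two ideals are equal iff their reduced Gröbner bases coincide (the reduced basis is unique for a fixed ordering).
Buchberger on the first generating set:
f_1 = -6a^{2}c + 2bc + 8, LT = a^{2}c.
f_2 = -\tfrac{1}{2}c^{2} + 2c - \tfrac{3}{2}, LT = c^{2}.

S(f_1,f_2): lcm = a^{2}c^{2}. S = 4a^{2}c - \tfrac{1}{3}bc^{2} - 3a^{2} - \tfrac{4}{3}c.
  leading term a^{2}c: subtract (-\tfrac{2}{3})·f_1 from 4a^{2}c - \tfrac{1}{3}bc^{2} - 3a^{2} - \tfrac{4}{3}c → -\tfrac{1}{3}bc^{2} - 3a^{2} + \tfrac{4}{3}bc - \tfrac{4}{3}c + \tfrac{16}{3}
  leading term bc^{2}: subtract (\tfrac{2}{3}b)·f_2 from -\tfrac{1}{3}bc^{2} - 3a^{2} + \tfrac{4}{3}bc - \tfrac{4}{3}c + \tfrac{16}{3} → -3a^{2} + b - \tfrac{4}{3}c + \tfrac{16}{3}
  leading term a^{2}: no divisor's leading term divides it; move -3a^{2} to the remainder.
  leading term b: no divisor's leading term divides it; move b to the remainder.
  leading term c: no divisor's leading term divides it; move -\tfrac{4}{3}c to the remainder.
  leading term 1: no divisor's leading term divides it; move \tfrac{16}{3} to the remainder.
  remainder -3a^{2} + b - \tfrac{4}{3}c + \tfrac{16}{3} ≠ 0; add g_3 = -3a^{2} + b - \tfrac{4}{3}c + \tfrac{16}{3} to the basis.

The other S-polynomials (S(f_1,g_3), S(f_2,g_3)) all reduce to 0 modulo the current basis, so we have a Gröbner basis.
Inter-reduce: drop elements whose leading term is divisible by another's, tail-reduce, and make monic.
Reduced Gröbner basis: {a^{2} - \tfrac{1}{3}b + \tfrac{4}{9}c - \tfrac{16}{9}, c^{2} - 4c + 3}.

Buchberger on the second generating set:
h_1 = -12a^{2}c + 4bc + 3c^{2} - a - 12c + 22, LT = a^{2}c.
h_2 = -12a^{2}c + 4bc - \tfrac{3}{2}c^{2} + 6c + \tfrac{23}{2}, LT = a^{2}c.

S(h_1,h_2): lcm = a^{2}c. S = -\tfrac{3}{8}c^{2} + \tfrac{1}{12}a + \tfrac{3}{2}c - \tfrac{7}{8}.
  leading term c^{2}: no divisor's leading term divides it; move -\tfrac{3}{8}c^{2} to the remainder.
  leading term a: no divisor's leading term divides it; move \tfrac{1}{12}a to the remainder.
  leading term c: no divisor's leading term divides it; move \tfrac{3}{2}c to the remainder.
  leading term 1: no divisor's leading term divides it; move -\tfrac{7}{8} to the remainder.
  remainder -\tfrac{3}{8}c^{2} + \tfrac{1}{12}a + \tfrac{3}{2}c - \tfrac{7}{8} ≠ 0; add k_3 = -\tfrac{3}{8}c^{2} + \tfrac{1}{12}a + \tfrac{3}{2}c - \tfrac{7}{8} to the basis.

S(h_1,k_3): lcm = a^{2}c^{2}. S = \tfrac{2}{9}a^{3} + 4a^{2}c - \tfrac{1}{3}bc^{2} - \tfrac{1}{4}c^{3} - \tfrac{7}{3}a^{2} + \tfrac{1}{12}ac + c^{2} - \tfrac{11}{6}c.
  leading term a^{3}: no divisor's leading term divides it; move \tfrac{2}{9}a^{3} to the remainder.
  leading term a^{2}c: subtract (-\tfrac{1}{3})·h_1 from 4a^{2}c - \tfrac{1}{3}bc^{2} - \tfrac{1}{4}c^{3} - \tfrac{7}{3}a^{2} + \tfrac{1}{12}ac + c^{2} - \tfrac{11}{6}c → -\tfrac{1}{3}bc^{2} - \tfrac{1}{4}c^{3} - \tfrac{7}{3}a^{2} + \tfrac{1}{12}ac + \tfrac{4}{3}bc + 2c^{2} - \tfrac{1}{3}a - \tfrac{35}{6}c + \tfrac{22}{3}
  leading term bc^{2}: subtract (\tfrac{8}{9}b)·k_3 from -\tfrac{1}{3}bc^{2} - \tfrac{1}{4}c^{3} - \tfrac{7}{3}a^{2} + \tfrac{1}{12}ac + \tfrac{4}{3}bc + 2c^{2} - \tfrac{1}{3}a - \tfrac{35}{6}c + \tfrac{22}{3} → -\tfrac{1}{4}c^{3} - \tfrac{7}{3}a^{2} - \tfrac{2}{27}ab + \tfrac{1}{12}ac + 2c^{2} - \tfrac{1}{3}a + \tfrac{7}{9}b - \tfrac{35}{6}c + \tfrac{22}{3}
  leading term c^{3}: subtract (\tfrac{2}{3}c)·k_3 from -\tfrac{1}{4}c^{3} - \tfrac{7}{3}a^{2} - \tfrac{2}{27}ab + \tfrac{1}{12}ac + 2c^{2} - \tfrac{1}{3}a + \tfrac{7}{9}b - \tfrac{35}{6}c + \tfrac{22}{3} → -\tfrac{7}{3}a^{2} - \tfrac{2}{27}ab + \tfrac{1}{36}ac + c^{2} - \tfrac{1}{3}a + \tfrac{7}{9}b - \tfrac{21}{4}c + \tfrac{22}{3}
  leading term a^{2}: no divisor's leading term divides it; move -\tfrac{7}{3}a^{2} to the remainder.
  leading term ab: no divisor's leading term divides it; move -\tfrac{2}{27}ab to the remainder.
  leading term ac: no divisor's leading term divides it; move \tfrac{1}{36}ac to the remainder.
  leading term c^{2}: subtract (-\tfrac{8}{3})·k_3 from c^{2} - \tfrac{1}{3}a + \tfrac{7}{9}b - \tfrac{21}{4}c + \tfrac{22}{3} → -\tfrac{1}{9}a + \tfrac{7}{9}b - \tfrac{5}{4}c + 5
  leading term a: no divisor's leading term divides it; move -\tfrac{1}{9}a to the remainder.
  leading term b: no divisor's leading term divides it; move \tfrac{7}{9}b to the remainder.
  leading term c: no divisor's leading term divides it; move -\tfrac{5}{4}c to the remainder.
  leading term 1: no divisor's leading term divides it; move 5 to the remainder.
  remainder \tfrac{2}{9}a^{3} - \tfrac{7}{3}a^{2} - \tfrac{2}{27}ab + \tfrac{1}{36}ac - \tfrac{1}{9}a + \tfrac{7}{9}b - \tfrac{5}{4}c + 5 ≠ 0; add k_4 = \tfrac{2}{9}a^{3} - \tfrac{7}{3}a^{2} - \tfrac{2}{27}ab + \tfrac{1}{36}ac - \tfrac{1}{9}a + \tfrac{7}{9}b - \tfrac{5}{4}c + 5 to the basis.

The other S-polynomials (S(h_2,k_3), S(h_1,k_4), S(h_2,k_4), S(k_3,k_4)) all reduce to 0 modulo the current basis, so we have a Gröbner basis.
Inter-reduce: drop elements whose leading term is divisible by another's, tail-reduce, and make monic.
Reduced Gröbner basis: {a^{3} - \tfrac{21}{2}a^{2} - \tfrac{1}{3}ab + \tfrac{1}{8}ac - \tfrac{1}{2}a + \tfrac{7}{2}b - \tfrac{45}{8}c + \tfrac{45}{2}, a^{2}c - \tfrac{1}{3}bc + \tfrac{1}{36}a - \tfrac{5}{4}, c^{2} - \tfrac{2}{9}a - 4c + \tfrac{7}{3}}.

The bases are distinct; the ideals are different.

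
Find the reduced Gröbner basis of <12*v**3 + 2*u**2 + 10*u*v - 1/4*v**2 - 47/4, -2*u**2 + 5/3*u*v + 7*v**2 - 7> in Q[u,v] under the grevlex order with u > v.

G = {v**3 + 35/36*u*v + 9/16*v**2 - 25/16, u**2 - 5/6*u*v - 7/2*v**2 + 7/2}

f_1 = 12*v**3 + 2*u**2 + 10*u*v - 1/4*v**2 - 47/4, LT = v**3.
f_2 = -2*u**2 + 5/3*u*v + 7*v**2 - 7, LT = u**2.

The S-polynomials (S(f_1,f_2)) all reduce to 0 modulo the current basis, so we have a Gröbner basis.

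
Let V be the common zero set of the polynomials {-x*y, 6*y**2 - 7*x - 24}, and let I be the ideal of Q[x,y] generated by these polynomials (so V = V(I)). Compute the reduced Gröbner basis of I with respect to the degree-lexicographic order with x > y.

G = {x**2 + 24/7*x, x*y, y**2 - 7/6*x - 4}

f_1 = -x*y, LT = x*y.
f_2 = 6*y**2 - 7*x - 24, LT = y**2.

S(f_1,f_2): lcm = x*y**2. S = 7/6*x**2 + 4*x.
  leading term x**2: no divisor's leading term divides it; move 7/6*x**2 to the remainder.
  leading term x: no divisor's leading term divides it; move 4*x to the remainder.
  remainder 7/6*x**2 + 4*x ≠ 0; add g_3 = 7/6*x**2 + 4*x to the basis.

The other S-polynomials (S(f_1,g_3), S(f_2,g_3)) all reduce to 0 modulo the current basis, so we have a Gröbner basis.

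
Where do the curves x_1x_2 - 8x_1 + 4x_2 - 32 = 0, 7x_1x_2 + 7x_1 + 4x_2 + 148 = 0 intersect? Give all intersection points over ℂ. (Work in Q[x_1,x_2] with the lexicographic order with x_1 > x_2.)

{(-4, 5), (-20/7, 8)}

Compute a lex Gröbner basis by Buchberger's algorithm.
f_1 = x_1x_2 - 8x_1 + 4x_2 - 32, LT = x_1x_2.
f_2 = 7x_1x_2 + 7x_1 + 4x_2 + 148, LT = x_1x_2.

S(f_1,f_2): lcm = x_1x_2. S = -9x_1 + 24/7x_2 - 372/7.
  leading term x_1: no divisor's leading term divides it; move -9x_1 to the remainder.
  leading term x_2: no divisor's leading term divides it; move 24/7x_2 to the remainder.
  leading term 1: no divisor's leading term divides it; move -372/7 to the remainder.
  remainder -9x_1 + 24/7x_2 - 372/7 ≠ 0; add h_3 = -9x_1 + 24/7x_2 - 372/7 to the basis.

S(f_1,h_3): lcm = x_1x_2. S = -8x_1 + 8/21x_2^2 - 40/21x_2 - 32.
  leading term x_1: subtract (8/9)·h_3 from -8x_1 + 8/21x_2^2 - 40/21x_2 - 32 → 8/21x_2^2 - 104/21x_2 + 320/21
  leading term x_2^2: no divisor's leading term divides it; move 8/21x_2^2 to the remainder.
  leading term x_2: no divisor's leading term divides it; move -104/21x_2 to the remainder.
  leading term 1: no divisor's leading term divides it; move 320/21 to the remainder.
  remainder 8/21x_2^2 - 104/21x_2 + 320/21 ≠ 0; add h_4 = 8/21x_2^2 - 104/21x_2 + 320/21 to the basis.

The other S-polynomials (S(f_2,h_3), S(f_1,h_4), S(f_2,h_4), S(h_3,h_4)) all reduce to 0 modulo the current basis, so we have a Gröbner basis.
Inter-reduce: drop elements whose leading term is divisible by another's, tail-reduce, and make monic.
Reduced Gröbner basis: {x_1 - 8/21x_2 + 124/21, x_2^2 - 13x_2 + 40}.

From the last basis element, x_2^2 - 13x_2 + 40 = 0, so x_2 takes values in {5, 8}. Each choice, substituted upward through the basis, yields the corresponding point(s) of the solution set.
  x_2 = 5: the earlier basis element becomes x_1 + 4 = 0, giving x_1 = -4 — point (-4, 5).
  x_2 = 8: the earlier basis element becomes x_1 + 20/7 = 0, giving x_1 = -20/7 — point (-20/7, 8).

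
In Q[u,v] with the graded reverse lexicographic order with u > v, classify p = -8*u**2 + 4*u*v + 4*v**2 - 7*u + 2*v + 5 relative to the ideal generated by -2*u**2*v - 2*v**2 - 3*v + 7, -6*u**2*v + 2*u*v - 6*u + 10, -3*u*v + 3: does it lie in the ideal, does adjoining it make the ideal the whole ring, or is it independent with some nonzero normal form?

First compute the reduced Gröbner basis of I by Buchberger's algorithm.
f_1 = -2*u**2*v - 2*v**2 - 3*v + 7, LT = u**2*v.
f_2 = -6*u**2*v + 2*u*v - 6*u + 10, LT = u**2*v.
f_3 = -3*u*v + 3, LT = u*v.

S(f_1,f_2): lcm = u**2*v. S = 1/3*u*v + v**2 - u + 3/2*v - 11/6.
  leading term u*v: subtract (-1/9)·f_3 from 1/3*u*v + v**2 - u + 3/2*v - 11/6 → v**2 - u + 3/2*v - 3/2
  leading term v**2: no divisor's leading term divides it; move v**2 to the remainder.
  leading term u: no divisor's leading term divides it; move -u to the remainder.
  leading term v: no divisor's leading term divides it; move 3/2*v to the remainder.
  leading term 1: no divisor's leading term divides it; move -3/2 to the remainder.
  remainder v**2 - u + 3/2*v - 3/2 ≠ 0; add h_4 = v**2 - u + 3/2*v - 3/2 to the basis.

S(f_1,f_3): lcm = u**2*v. S = v**2 + u + 3/2*v - 7/2.
  leading term v**2: subtract (1)·h_4 from v**2 + u + 3/2*v - 7/2 → 2*u - 2
  leading term u: no divisor's leading term divides it; move 2*u to the remainder.
  leading term 1: no divisor's leading term divides it; move -2 to the remainder.
  remainder 2*u - 2 ≠ 0; add h_5 = 2*u - 2 to the basis.

S(f_2,f_3): lcm = u**2*v. S = -1/3*u*v + 2*u - 5/3.
  leading term u*v: subtract (1/9)·f_3 from -1/3*u*v + 2*u - 5/3 → 2*u - 2
  leading term u: subtract (1)·h_5 from 2*u - 2 → 0
  remainder 0.

S(f_1,h_4): lcm = u**2*v**2. S = u**3 - 3/2*u**2*v + v**3 + 3/2*u**2 + 3/2*v**2 - 7/2*v.
  leading term u**3: subtract (1/2*u**2)·h_5 from u**3 - 3/2*u**2*v + v**3 + 3/2*u**2 + 3/2*v**2 - 7/2*v → -3/2*u**2*v + v**3 + 5/2*u**2 + 3/2*v**2 - 7/2*v
  leading term u**2*v: subtract (3/4)·f_1 from -3/2*u**2*v + v**3 + 5/2*u**2 + 3/2*v**2 - 7/2*v → v**3 + 5/2*u**2 + 3*v**2 - 5/4*v - 21/4
  leading term v**3: subtract (v)·h_4 from v**3 + 5/2*u**2 + 3*v**2 - 5/4*v - 21/4 → 5/2*u**2 + u*v + 3/2*v**2 + 1/4*v - 21/4
  leading term u**2: subtract (5/4*u)·h_5 from 5/2*u**2 + u*v + 3/2*v**2 + 1/4*v - 21/4 → u*v + 3/2*v**2 + 5/2*u + 1/4*v - 21/4
  leading term u*v: subtract (-1/3)·f_3 from u*v + 3/2*v**2 + 5/2*u + 1/4*v - 21/4 → 3/2*v**2 + 5/2*u + 1/4*v - 17/4
  leading term v**2: subtract (3/2)·h_4 from 3/2*v**2 + 5/2*u + 1/4*v - 17/4 → 4*u - 2*v - 2
  leading term u: subtract (2)·h_5 from 4*u - 2*v - 2 → -2*v + 2
  leading term v: no divisor's leading term divides it; move -2*v to the remainder.
  leading term 1: no divisor's leading term divides it; move 2 to the remainder.
  remainder -2*v + 2 ≠ 0; add h_6 = -2*v + 2 to the basis.

S(f_2,h_4): lcm = u**2*v**2. S = u**3 - 3/2*u**2*v - 1/3*u*v**2 + 3/2*u**2 + u*v - 5/3*v.
  leading term u**3: subtract (1/2*u**2)·h_5 from u**3 - 3/2*u**2*v - 1/3*u*v**2 + 3/2*u**2 + u*v - 5/3*v → -3/2*u**2*v - 1/3*u*v**2 + 5/2*u**2 + u*v - 5/3*v
  leading term u**2*v: subtract (3/4)·f_1 from -3/2*u**2*v - 1/3*u*v**2 + 5/2*u**2 + u*v - 5/3*v → -1/3*u*v**2 + 5/2*u**2 + u*v + 3/2*v**2 + 7/12*v - 21/4
  leading term u*v**2: subtract (1/9*v)·f_3 from -1/3*u*v**2 + 5/2*u**2 + u*v + 3/2*v**2 + 7/12*v - 21/4 → 5/2*u**2 + u*v + 3/2*v**2 + 1/4*v - 21/4
  leading term u**2: subtract (5/4*u)·h_5 from 5/2*u**2 + u*v + 3/2*v**2 + 1/4*v - 21/4 → u*v + 3/2*v**2 + 5/2*u + 1/4*v - 21/4
  leading term u*v: subtract (-1/3)·f_3 from u*v + 3/2*v**2 + 5/2*u + 1/4*v - 21/4 → 3/2*v**2 + 5/2*u + 1/4*v - 17/4
  leading term v**2: subtract (3/2)·h_4 from 3/2*v**2 + 5/2*u + 1/4*v - 17/4 → 4*u - 2*v - 2
  leading term u: subtract (2)·h_5 from 4*u - 2*v - 2 → -2*v + 2
  leading term v: subtract (1)·h_6 from -2*v + 2 → 0
  remainder 0.

S(f_3,h_4): lcm = u*v**2. S = u**2 - 3/2*u*v + 3/2*u - v.
  leading term u**2: subtract (1/2*u)·h_5 from u**2 - 3/2*u*v + 3/2*u - v → -3/2*u*v + 5/2*u - v
  leading term u*v: subtract (1/2)·f_3 from -3/2*u*v + 5/2*u - v → 5/2*u - v - 3/2
  leading term u: subtract (5/4)·h_5 from 5/2*u - v - 3/2 → -v + 1
  leading term v: subtract (1/2)·h_6 from -v + 1 → 0
  remainder 0.

S(f_1,h_5): lcm = u**2*v. S = u*v + v**2 + 3/2*v - 7/2.
  leading term u*v: subtract (-1/3)·f_3 from u*v + v**2 + 3/2*v - 7/2 → v**2 + 3/2*v - 5/2
  leading term v**2: subtract (1)·h_4 from v**2 + 3/2*v - 5/2 → u - 1
  leading term u: subtract (1/2)·h_5 from u - 1 → 0
  remainder 0.

S(f_2,h_5): lcm = u**2*v. S = 2/3*u*v + u - 5/3.
  leading term u*v: subtract (-2/9)·f_3 from 2/3*u*v + u - 5/3 → u - 1
  leading term u: subtract (1/2)·h_5 from u - 1 → 0
  remainder 0.

S(f_3,h_5): lcm = u*v. S = v - 1.
  leading term v: subtract (-1/2)·h_6 from v - 1 → 0
  remainder 0.

S(h_4,h_5): leading monomials are coprime, so the S-polynomial reduces to 0 (Buchberger's first criterion).
S(f_1,h_6): lcm = u**2*v. S = u**2 + v**2 + 3/2*v - 7/2.
  leading term u**2: subtract (1/2*u)·h_5 from u**2 + v**2 + 3/2*v - 7/2 → v**2 + u + 3/2*v - 7/2
  leading term v**2: subtract (1)·h_4 from v**2 + u + 3/2*v - 7/2 → 2*u - 2
  leading term u: subtract (1)·h_5 from 2*u - 2 → 0
  remainder 0.

S(f_2,h_6): lcm = u**2*v. S = u**2 - 1/3*u*v + u - 5/3.
  leading term u**2: subtract (1/2*u)·h_5 from u**2 - 1/3*u*v + u - 5/3 → -1/3*u*v + 2*u - 5/3
  leading term u*v: subtract (1/9)·f_3 from -1/3*u*v + 2*u - 5/3 → 2*u - 2
  leading term u: subtract (1)·h_5 from 2*u - 2 → 0
  remainder 0.

S(f_3,h_6): lcm = u*v. S = u - 1.
  leading term u: subtract (1/2)·h_5 from u - 1 → 0
  remainder 0.

S(h_4,h_6): lcm = v**2. S = -u + 5/2*v - 3/2.
  leading term u: subtract (-1/2)·h_5 from -u + 5/2*v - 3/2 → 5/2*v - 5/2
  leading term v: subtract (-5/4)·h_6 from 5/2*v - 5/2 → 0
  remainder 0.

S(h_5,h_6): leading monomials are coprime, so the S-polynomial reduces to 0 (Buchberger's first criterion).
Every S-polynomial of the final basis reduces to 0, so we have a Gröbner basis.
Inter-reduce: drop elements whose leading term is divisible by another's, tail-reduce, and make monic.
Reduced Gröbner basis: {u - 1, v - 1}.
Label its elements g_1 = u - 1, g_2 = v - 1.

Reduce p = -8*u**2 + 4*u*v + 4*v**2 - 7*u + 2*v + 5 modulo G:
  leading term u**2: subtract (-8*u)·g_1 from -8*u**2 + 4*u*v + 4*v**2 - 7*u + 2*v + 5 → 4*u*v + 4*v**2 - 15*u + 2*v + 5
  leading term u*v: subtract (4*v)·g_1 from 4*u*v + 4*v**2 - 15*u + 2*v + 5 → 4*v**2 - 15*u + 6*v + 5
  leading term v**2: subtract (4*v)·g_2 from 4*v**2 - 15*u + 6*v + 5 → -15*u + 10*v + 5
  leading term u: subtract (-15)·g_1 from -15*u + 10*v + 5 → 10*v - 10
  leading term v: subtract (10)·g_2 from 10*v - 10 → 0
  normal form = 0.
Since the normal form is 0, p ∈ I.

-8*u**2 + 4*u*v + 4*v**2 - 7*u + 2*v + 5 lies in I (it reduces to 0).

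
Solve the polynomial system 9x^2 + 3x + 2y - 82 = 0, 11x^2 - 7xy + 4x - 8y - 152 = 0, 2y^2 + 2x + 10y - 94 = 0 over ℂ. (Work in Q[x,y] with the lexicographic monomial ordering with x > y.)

Compute a lex Gröbner basis by Buchberger's algorithm.
f_1 = 9x^2 + 3x + 2y - 82, LT = x^2.
f_2 = 11x^2 - 7xy + 4x - 8y - 152, LT = x^2.
f_3 = 2x + 2y^2 + 10y - 94, LT = x.

S(f_1,f_2): lcm = x^2. S = 7/11xy - 1/33x + 94/99y + 466/99.
  reduce S modulo (f_1, f_2, f_3):
  remainder -7/11y^3 - 104/33y^2 + 3070/99y + 325/99 ≠ 0; add h_4 = -7/11y^3 - 104/33y^2 + 3070/99y + 325/99 to the basis.

S(f_1,f_3): lcm = x^2. S = -xy^2 - 5xy + 142/3x + 2/9y - 82/9.
  reduce S modulo (f_1, f_2, f_3, h_4):
  remainder -20110/441y^2 - 291476/1323y + 2965630/1323 ≠ 0; add h_5 = -20110/441y^2 - 291476/1323y + 2965630/1323 to the basis.

S(h_4,h_5): lcm = y^3. S = 8518/70385y^2 + 54053/126693y - 325/63.
  reduce S modulo (f_1, f_2, f_3, h_4, h_5):
  remainder -143810611/909927225y + 143810611/181985445 ≠ 0; add h_6 = -143810611/909927225y + 143810611/181985445 to the basis.

The other S-polynomials (S(f_2,f_3), S(f_1,h_4), S(f_2,h_4), S(f_3,h_4), S(f_1,h_5), S(f_2,h_5), S(f_3,h_5), S(f_1,h_6), S(f_2,h_6), S(f_3,h_6), S(h_4,h_6), S(h_5,h_6)) all reduce to 0 modulo the current basis, so we have a Gröbner basis.
Inter-reduce: drop elements whose leading term is divisible by another's, tail-reduce, and make monic.
Reduced Gröbner basis: {x + 3, y - 5}.

A lex Gröbner basis eliminates variables successively. Here y - 5 depends only on y, with roots {5}; lifting each root through the earlier basis elements recovers the full solutions.
  y = 5: the earlier basis element becomes x + 3 = 0, giving x = -3 — point (-3, 5).

{(-3, 5)}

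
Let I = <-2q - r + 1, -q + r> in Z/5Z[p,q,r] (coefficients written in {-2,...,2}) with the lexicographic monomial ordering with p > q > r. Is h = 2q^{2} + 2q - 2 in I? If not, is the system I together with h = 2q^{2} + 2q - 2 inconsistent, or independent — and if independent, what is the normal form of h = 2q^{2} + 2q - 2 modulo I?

2q^{2} + 2q - 2 lies in I (it reduces to 0).

First compute the reduced Gröbner basis of I by Buchberger's algorithm.
f_1 = -2q - r + 1, LT = q.
f_2 = -q + r, LT = q.

S(f_1,f_2): lcm = q. S = -r + 2.
  leading term r: no divisor's leading term divides it; move -r to the remainder.
  leading term 1: no divisor's leading term divides it; move 2 to the remainder.
  remainder -r + 2 ≠ 0; add k_3 = -r + 2 to the basis.

The other S-polynomials (S(f_1,k_3), S(f_2,k_3)) all reduce to 0 modulo the current basis, so we have a Gröbner basis.
Inter-reduce: drop elements whose leading term is divisible by another's, tail-reduce, and make monic.
Reduced Gröbner basis: {q - 2, r - 2}.
Label its elements g_1 = q - 2, g_2 = r - 2.

Reduce h = 2q^{2} + 2q - 2 modulo G:
  leading term q^{2}: subtract (2q)·g_1 from 2q^{2} + 2q - 2 → q - 2
  leading term q: subtract (1)·g_1 from q - 2 → 0
  normal form = 0.
Since the normal form is 0, h ∈ I.

Ideal membership is decidable via reduction modulo a Gröbner basis.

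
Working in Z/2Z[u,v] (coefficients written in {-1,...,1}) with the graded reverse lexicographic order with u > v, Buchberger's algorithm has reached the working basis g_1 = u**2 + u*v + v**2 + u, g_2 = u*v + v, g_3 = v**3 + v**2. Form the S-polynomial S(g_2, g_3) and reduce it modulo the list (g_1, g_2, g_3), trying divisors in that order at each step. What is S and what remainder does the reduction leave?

S(g_2, g_3) = u*v**2 + v**3; remainder on division = 0.

lcm(LM(g_2), LM(g_3)) = u*v**3.
S = (lcm/LT(g_2))·g_2 − (lcm/LT(g_3))·g_3 = u*v**2 + v**3.
Reduce S modulo (g_1, g_2, g_3) in that order:
  leading term u*v**2: subtract (v)·g_2 from u*v**2 + v**3 → v**3 + v**2
  leading term v**3: subtract (1)·g_3 from v**3 + v**2 → 0
The remainder is 0, so this S-polynomial contributes no new basis element.
An S-polynomial is built so that the two leading terms cancel; whether anything survives reduction is exactly the Gröbner-basis criterion.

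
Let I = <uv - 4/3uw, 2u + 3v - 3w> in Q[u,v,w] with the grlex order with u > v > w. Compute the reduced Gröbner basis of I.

f_1 = uv - 4/3uw, LT = uv.
f_2 = 2u + 3v - 3w, LT = u.

S(f_1,f_2): lcm = uv. S = -4/3uw - 3/2v^2 + 3/2vw.
  leading term uw: subtract (-2/3w)·f_2 from -4/3uw - 3/2v^2 + 3/2vw → -3/2v^2 + 7/2vw - 2w^2
  leading term v^2: no divisor's leading term divides it; move -3/2v^2 to the remainder.
  leading term vw: no divisor's leading term divides it; move 7/2vw to the remainder.
  leading term w^2: no divisor's leading term divides it; move -2w^2 to the remainder.
  remainder -3/2v^2 + 7/2vw - 2w^2 ≠ 0; add g_3 = -3/2v^2 + 7/2vw - 2w^2 to the basis.

The other S-polynomials (S(f_1,g_3), S(f_2,g_3)) all reduce to 0 modulo the current basis, so we have a Gröbner basis.
Inter-reduce: drop elements whose leading term is divisible by another's, tail-reduce, and make monic.

G = {v^2 - 7/3vw + 4/3w^2, u + 3/2v - 3/2w}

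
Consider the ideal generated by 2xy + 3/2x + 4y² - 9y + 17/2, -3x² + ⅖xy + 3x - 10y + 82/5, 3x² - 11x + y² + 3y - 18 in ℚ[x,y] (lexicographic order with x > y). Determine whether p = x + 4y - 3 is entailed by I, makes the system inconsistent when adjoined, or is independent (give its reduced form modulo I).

First compute the reduced Gröbner basis of I by Buchberger's algorithm.
f_1 = 2xy + 3/2x + 4y² - 9y + 17/2, LT = xy.
f_2 = -3x² + ⅖xy + 3x - 10y + 82/5, LT = x².
f_3 = 3x² - 11x + y² + 3y - 18, LT = x².

S(f_1,f_2): lcm = x²y. S = ¾x² + 32/15xy² - 7/2xy + 17/4x - 10/3y² + 82/15y.
  reduce S modulo (f_1, f_2, f_3):
  remainder 35/4x - 64/15y³ + 244/15y² - 143/5y + 507/20 ≠ 0; add h_4 = 35/4x - 64/15y³ + 244/15y² - 143/5y + 507/20 to the basis.

S(f_1,f_3): lcm = x²y. S = ¾x² + 2xy² - ⅚xy + 17/4x - ⅓y³ - y² + 6y.
  reduce S modulo (f_1, f_2, f_3, h_4):
  remainder -2831/2625y³ + 151/2625y² + 23687/3500y - 60341/10500 ≠ 0; add h_5 = -2831/2625y³ + 151/2625y² + 23687/3500y - 60341/10500 to the basis.

S(f_2,f_3): lcm = x². S = -2/15xy + 8/3x - ⅓y² + 7/3y + 8/15.
  reduce S modulo (f_1, f_2, f_3, h_4, h_5):
  remainder -130913/25479y² + 163424/8493y - 359359/25479 ≠ 0; add h_6 = -130913/25479y² + 163424/8493y - 359359/25479 to the basis.

S(f_1,h_4): lcm = xy. S = ¾x + 256/525y⁴ - 976/525y³ + 922/175y² - 2589/350y + 17/4.
  reduce S modulo (f_1, f_2, f_3, h_4, h_5, h_6):
  remainder 19843806175/2223688218y - 19843806175/2223688218 ≠ 0; add h_7 = 19843806175/2223688218y - 19843806175/2223688218 to the basis.

The other S-polynomials (S(f_2,h_4), S(f_3,h_4), S(f_1,h_5), S(f_2,h_5), S(f_3,h_5), S(h_4,h_5), S(f_1,h_6), S(f_2,h_6), S(f_3,h_6), S(h_4,h_6), S(h_5,h_6), S(f_1,h_7), S(f_2,h_7), S(f_3,h_7), S(h_4,h_7), S(h_5,h_7), S(h_6,h_7)) all reduce to 0 modulo the current basis, so we have a Gröbner basis.
Inter-reduce: drop elements whose leading term is divisible by another's, tail-reduce, and make monic.
Reduced Gröbner basis: {x + 1, y - 1}.
Label its elements g_1 = x + 1, g_2 = y - 1.

Reduce p = x + 4y - 3 modulo G:
  leading term x: subtract (1)·g_1 from x + 4y - 3 → 4y - 4
  leading term y: subtract (4)·g_2 from 4y - 4 → 0
  normal form = 0.
Since the normal form is 0, p ∈ I.

x + 4y - 3 lies in I (it reduces to 0).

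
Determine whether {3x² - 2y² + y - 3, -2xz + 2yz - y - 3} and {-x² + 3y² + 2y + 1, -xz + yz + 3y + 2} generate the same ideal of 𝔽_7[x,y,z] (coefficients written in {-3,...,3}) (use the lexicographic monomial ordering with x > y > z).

Yes, the ideals are equal.

For a fixed monomial order, each ideal has a unique reduced Gröbner basis; comparing bases decides equality.
Buchberger on the first generating set:
f_1 = 3x² - 2y² + y - 3, LT = x².
f_2 = -2xz + 2yz - y - 3, LT = xz.

S(f_1,f_2): lcm = x²z. S = xyz + 3xy + 2x - 3y²z - 2yz - z.
  leading term xyz: subtract (3y)·f_2 from xyz + 3xy + 2x - 3y²z - 2yz - z → 3xy + 2x - 2y²z + 3y² - 2yz + 2y - z
  leading term xy: no divisor's leading term divides it; move 3xy to the remainder.
  leading term x: no divisor's leading term divides it; move 2x to the remainder.
  leading term y²z: no divisor's leading term divides it; move -2y²z to the remainder.
  leading term y²: no divisor's leading term divides it; move 3y² to the remainder.
  leading term yz: no divisor's leading term divides it; move -2yz to the remainder.
  leading term y: no divisor's leading term divides it; move 2y to the remainder.
  leading term z: no divisor's leading term divides it; move -z to the remainder.
  remainder 3xy + 2x - 2y²z + 3y² - 2yz + 2y - z ≠ 0; add g_3 = 3xy + 2x - 2y²z + 3y² - 2yz + 2y - z to the basis.

S(f_2,g_3): lcm = xyz. S = -3xz + 3y²z² - 2y²z - 3y² + 3yz² - 3yz - 2y - 2z².
  leading term xz: subtract (-2)·f_2 from -3xz + 3y²z² - 2y²z - 3y² + 3yz² - 3yz - 2y - 2z² → 3y²z² - 2y²z - 3y² + 3yz² + yz + 3y - 2z² + 1
  leading term y²z²: no divisor's leading term divides it; move 3y²z² to the remainder.
  leading term y²z: no divisor's leading term divides it; move -2y²z to the remainder.
  leading term y²: no divisor's leading term divides it; move -3y² to the remainder.
  leading term yz²: no divisor's leading term divides it; move 3yz² to the remainder.
  leading term yz: no divisor's leading term divides it; move yz to the remainder.
  leading term y: no divisor's leading term divides it; move 3y to the remainder.
  leading term z²: no divisor's leading term divides it; move -2z² to the remainder.
  leading term 1: no divisor's leading term divides it; move 1 to the remainder.
  remainder 3y²z² - 2y²z - 3y² + 3yz² + yz + 3y - 2z² + 1 ≠ 0; add g_4 = 3y²z² - 2y²z - 3y² + 3yz² + yz + 3y - 2z² + 1 to the basis.

The other S-polynomials (S(f_1,g_3), S(f_1,g_4), S(f_2,g_4), S(g_3,g_4)) all reduce to 0 modulo the current basis, so we have a Gröbner basis.
Inter-reduce: drop elements whose leading term is divisible by another's, tail-reduce, and make monic.
Reduced Gröbner basis: {x² - 3y² - 2y - 1, xy + 3x - 3y²z + y² - 3yz + 3y + 2z, xz - yz - 3y - 2, y²z² - 3y²z - y² + yz² - 2yz + y - 3z² - 2}.

Buchberger on the second generating set:
h_1 = -x² + 3y² + 2y + 1, LT = x².
h_2 = -xz + yz + 3y + 2, LT = xz.

S(h_1,h_2): lcm = x²z. S = xyz + 3xy + 2x - 3y²z - 2yz - z.
  leading term xyz: subtract (-y)·h_2 from xyz + 3xy + 2x - 3y²z - 2yz - z → 3xy + 2x - 2y²z + 3y² - 2yz + 2y - z
  leading term xy: no divisor's leading term divides it; move 3xy to the remainder.
  leading term x: no divisor's leading term divides it; move 2x to the remainder.
  leading term y²z: no divisor's leading term divides it; move -2y²z to the remainder.
  leading term y²: no divisor's leading term divides it; move 3y² to the remainder.
  leading term yz: no divisor's leading term divides it; move -2yz to the remainder.
  leading term y: no divisor's leading term divides it; move 2y to the remainder.
  leading term z: no divisor's leading term divides it; move -z to the remainder.
  remainder 3xy + 2x - 2y²z + 3y² - 2yz + 2y - z ≠ 0; add k_3 = 3xy + 2x - 2y²z + 3y² - 2yz + 2y - z to the basis.

S(h_2,k_3): lcm = xyz. S = -3xz + 3y²z² - 2y²z - 3y² + 3yz² - 3yz - 2y - 2z².
  leading term xz: subtract (3)·h_2 from -3xz + 3y²z² - 2y²z - 3y² + 3yz² - 3yz - 2y - 2z² → 3y²z² - 2y²z - 3y² + 3yz² + yz + 3y - 2z² + 1
  leading term y²z²: no divisor's leading term divides it; move 3y²z² to the remainder.
  leading term y²z: no divisor's leading term divides it; move -2y²z to the remainder.
  leading term y²: no divisor's leading term divides it; move -3y² to the remainder.
  leading term yz²: no divisor's leading term divides it; move 3yz² to the remainder.
  leading term yz: no divisor's leading term divides it; move yz to the remainder.
  leading term y: no divisor's leading term divides it; move 3y to the remainder.
  leading term z²: no divisor's leading term divides it; move -2z² to the remainder.
  leading term 1: no divisor's leading term divides it; move 1 to the remainder.
  remainder 3y²z² - 2y²z - 3y² + 3yz² + yz + 3y - 2z² + 1 ≠ 0; add k_4 = 3y²z² - 2y²z - 3y² + 3yz² + yz + 3y - 2z² + 1 to the basis.

The other S-polynomials (S(h_1,k_3), S(h_1,k_4), S(h_2,k_4), S(k_3,k_4)) all reduce to 0 modulo the current basis, so we have a Gröbner basis.
Inter-reduce: drop elements whose leading term is divisible by another's, tail-reduce, and make monic.
Reduced Gröbner basis: {x² - 3y² - 2y - 1, xy + 3x - 3y²z + y² - 3yz + 3y + 2z, xz - yz - 3y - 2, y²z² - 3y²z - y² + yz² - 2yz + y - 3z² - 2}.

The two bases agree; hence the ideals are identical.
The choice of monomial ordering does not affect the verdict — as long as both bases are computed under the same ordering, their equality decides ideal equality.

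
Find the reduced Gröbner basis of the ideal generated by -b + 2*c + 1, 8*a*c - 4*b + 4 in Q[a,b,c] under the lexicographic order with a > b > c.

f_1 = -b + 2*c + 1, LT = b.
f_2 = 8*a*c - 4*b + 4, LT = a*c.

S(f_1,f_2): leading monomials are coprime, so the S-polynomial reduces to 0 (Buchberger's first criterion).
Every S-polynomial of the final basis reduces to 0, so we have a Gröbner basis.

G = {a*c - c, b - 2*c - 1}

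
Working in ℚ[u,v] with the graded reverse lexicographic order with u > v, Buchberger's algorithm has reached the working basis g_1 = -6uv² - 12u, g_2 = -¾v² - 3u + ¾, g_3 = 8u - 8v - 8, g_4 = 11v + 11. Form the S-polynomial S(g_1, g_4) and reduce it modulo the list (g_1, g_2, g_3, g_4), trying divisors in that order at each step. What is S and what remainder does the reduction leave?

lcm(LM(g_1), LM(g_4)) = uv².
S = (lcm/LT(g_1))·g_1 − (lcm/LT(g_4))·g_4 = -uv + 2u.
Reduce S modulo (g_1, g_2, g_3, g_4) in that order:
  leading term uv: subtract (-⅛v)·g_3 from -uv + 2u → -v² + 2u - v
  leading term v²: subtract (4/3)·g_2 from -v² + 2u - v → 6u - v - 1
  leading term u: subtract (¾)·g_3 from 6u - v - 1 → 5v + 5
  leading term v: subtract (5/11)·g_4 from 5v + 5 → 0
The remainder is 0, so this S-polynomial contributes no new basis element.
An S-polynomial is built so that the two leading terms cancel; whether anything survives reduction is exactly the Gröbner-basis criterion.

S(g_1, g_4) = -uv + 2u; remainder on division = 0.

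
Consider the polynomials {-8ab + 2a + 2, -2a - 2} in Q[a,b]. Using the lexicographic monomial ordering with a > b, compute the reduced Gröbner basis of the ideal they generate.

G = {a + 1, b}

f_1 = -8ab + 2a + 2, LT = ab.
f_2 = -2a - 2, LT = a.

S(f_1,f_2): lcm = ab. S = -\tfrac{1}{4}a - b - \tfrac{1}{4}.
  leading term a: subtract (\tfrac{1}{8})·f_2 from -\tfrac{1}{4}a - b - \tfrac{1}{4} → -b
  leading term b: no divisor's leading term divides it; move -b to the remainder.
  remainder -b ≠ 0; add g_3 = -b to the basis.

The other S-polynomials (S(f_1,g_3), S(f_2,g_3)) all reduce to 0 modulo the current basis, so we have a Gröbner basis.
Inter-reduce: drop elements whose leading term is divisible by another's, tail-reduce, and make monic.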